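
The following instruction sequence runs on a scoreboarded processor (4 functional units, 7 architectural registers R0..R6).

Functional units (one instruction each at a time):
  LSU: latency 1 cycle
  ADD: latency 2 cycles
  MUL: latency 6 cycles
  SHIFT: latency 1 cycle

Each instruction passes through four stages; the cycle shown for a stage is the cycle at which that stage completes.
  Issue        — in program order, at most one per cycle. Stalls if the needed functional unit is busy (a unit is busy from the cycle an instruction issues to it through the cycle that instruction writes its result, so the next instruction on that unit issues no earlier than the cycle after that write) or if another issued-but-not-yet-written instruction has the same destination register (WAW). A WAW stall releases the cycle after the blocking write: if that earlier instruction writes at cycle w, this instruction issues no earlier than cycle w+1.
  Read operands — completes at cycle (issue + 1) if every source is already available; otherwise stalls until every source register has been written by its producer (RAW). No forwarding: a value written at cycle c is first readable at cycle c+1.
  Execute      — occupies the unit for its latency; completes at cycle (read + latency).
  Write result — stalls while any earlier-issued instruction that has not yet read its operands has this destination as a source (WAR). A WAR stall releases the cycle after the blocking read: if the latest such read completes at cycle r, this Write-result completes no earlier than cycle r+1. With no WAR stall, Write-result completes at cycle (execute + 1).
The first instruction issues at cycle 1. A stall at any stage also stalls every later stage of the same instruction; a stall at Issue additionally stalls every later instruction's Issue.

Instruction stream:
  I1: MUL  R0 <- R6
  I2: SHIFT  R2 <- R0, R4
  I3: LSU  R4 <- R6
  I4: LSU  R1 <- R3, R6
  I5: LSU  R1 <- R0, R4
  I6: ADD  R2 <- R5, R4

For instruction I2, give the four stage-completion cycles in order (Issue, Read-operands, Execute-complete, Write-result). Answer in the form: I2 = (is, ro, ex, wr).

t=1  issue I1 (MUL)
t=2  I1 read-ops; issue I2 (SHIFT)
t=3  issue I3 (LSU)
t=4  I3 read-ops
t=5  I3 finished on LSU
t=8  I1 finished on MUL
t=9  I1→R0
t=10  I2 read-ops
t=11  I2 finished on SHIFT; I3→R4
t=12  I2→R2; issue I4 (LSU)
t=13  I4 read-ops
t=14  I4 finished on LSU
t=15  I4→R1
t=16  issue I5 (LSU)
t=17  I5 read-ops; issue I6 (ADD)
t=18  I5 finished on LSU; I6 read-ops
t=19  I5→R1
t=20  I6 finished on ADD
t=21  I6→R2

I2 = (2, 10, 11, 12)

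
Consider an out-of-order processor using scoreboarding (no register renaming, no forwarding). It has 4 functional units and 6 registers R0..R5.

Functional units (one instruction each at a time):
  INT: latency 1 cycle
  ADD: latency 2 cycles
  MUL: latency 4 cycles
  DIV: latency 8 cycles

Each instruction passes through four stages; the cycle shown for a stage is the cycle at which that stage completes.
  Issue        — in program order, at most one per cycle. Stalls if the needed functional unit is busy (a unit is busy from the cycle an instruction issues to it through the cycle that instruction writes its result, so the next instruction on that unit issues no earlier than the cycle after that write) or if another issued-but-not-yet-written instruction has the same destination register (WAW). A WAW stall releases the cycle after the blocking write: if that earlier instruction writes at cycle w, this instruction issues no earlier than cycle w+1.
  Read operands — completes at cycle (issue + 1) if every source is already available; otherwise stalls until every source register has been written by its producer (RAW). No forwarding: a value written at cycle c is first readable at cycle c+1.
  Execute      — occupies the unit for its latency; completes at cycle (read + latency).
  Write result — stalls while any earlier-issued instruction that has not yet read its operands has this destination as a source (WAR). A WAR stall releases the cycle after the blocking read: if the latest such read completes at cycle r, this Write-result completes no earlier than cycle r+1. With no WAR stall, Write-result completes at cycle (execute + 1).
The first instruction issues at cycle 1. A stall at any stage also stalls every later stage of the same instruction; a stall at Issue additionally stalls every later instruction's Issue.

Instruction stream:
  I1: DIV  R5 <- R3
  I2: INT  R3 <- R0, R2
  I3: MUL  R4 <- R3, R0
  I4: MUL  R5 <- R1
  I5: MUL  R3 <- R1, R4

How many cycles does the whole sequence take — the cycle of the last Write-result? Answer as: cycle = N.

cycle = 25

[1] issue I1 (DIV)
[2] I1 read-ops, issue I2 (INT)
[3] I2 read-ops, issue I3 (MUL)
[4] I2 finished on INT
[5] I2→R3
[6] I3 read-ops
[10] I1 finished on DIV, I3 finished on MUL
[11] I1→R5, I3→R4
[12] issue I4 (MUL)
[13] I4 read-ops
[17] I4 finished on MUL
[18] I4→R5
[19] issue I5 (MUL)
[20] I5 read-ops
[24] I5 finished on MUL
[25] I5→R3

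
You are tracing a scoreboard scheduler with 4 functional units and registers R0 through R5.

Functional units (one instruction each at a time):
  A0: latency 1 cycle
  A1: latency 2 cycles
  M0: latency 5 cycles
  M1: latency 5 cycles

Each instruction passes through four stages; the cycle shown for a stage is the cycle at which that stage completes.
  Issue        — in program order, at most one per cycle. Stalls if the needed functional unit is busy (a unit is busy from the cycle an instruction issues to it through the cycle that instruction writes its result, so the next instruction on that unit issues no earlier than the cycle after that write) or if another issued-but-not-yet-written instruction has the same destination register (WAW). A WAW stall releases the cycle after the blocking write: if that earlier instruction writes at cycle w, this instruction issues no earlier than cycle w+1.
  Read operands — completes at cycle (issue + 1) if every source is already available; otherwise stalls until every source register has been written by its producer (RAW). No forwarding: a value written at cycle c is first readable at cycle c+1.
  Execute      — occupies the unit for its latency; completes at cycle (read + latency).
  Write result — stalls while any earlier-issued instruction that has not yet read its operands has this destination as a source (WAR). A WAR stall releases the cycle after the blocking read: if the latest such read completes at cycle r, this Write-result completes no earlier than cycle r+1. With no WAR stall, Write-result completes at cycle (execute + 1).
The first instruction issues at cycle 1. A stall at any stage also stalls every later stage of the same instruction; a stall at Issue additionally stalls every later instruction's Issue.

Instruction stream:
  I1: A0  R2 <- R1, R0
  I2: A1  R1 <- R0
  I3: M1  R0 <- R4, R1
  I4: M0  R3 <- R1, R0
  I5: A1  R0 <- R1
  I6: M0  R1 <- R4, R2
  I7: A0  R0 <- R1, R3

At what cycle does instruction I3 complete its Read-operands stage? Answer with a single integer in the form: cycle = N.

cycle = 7

  I1 | 1 | 2 | 3 | 4
  I2 | 2 | 3 | 5 | 6
  I3 | 3 | 7 | 12 | 13   RAW R1: wait I2 write@6
  I4 | 4 | 14 | 19 | 20   RAW R0: wait I3 write@13
  I5 | 14 | 15 | 17 | 18   WAW R0: wait I3 write@13
  I6 | 21 | 22 | 27 | 28   struct: M0 busy until I4 writes@20
  I7 | 22 | 29 | 30 | 31   RAW R1: wait I6 write@28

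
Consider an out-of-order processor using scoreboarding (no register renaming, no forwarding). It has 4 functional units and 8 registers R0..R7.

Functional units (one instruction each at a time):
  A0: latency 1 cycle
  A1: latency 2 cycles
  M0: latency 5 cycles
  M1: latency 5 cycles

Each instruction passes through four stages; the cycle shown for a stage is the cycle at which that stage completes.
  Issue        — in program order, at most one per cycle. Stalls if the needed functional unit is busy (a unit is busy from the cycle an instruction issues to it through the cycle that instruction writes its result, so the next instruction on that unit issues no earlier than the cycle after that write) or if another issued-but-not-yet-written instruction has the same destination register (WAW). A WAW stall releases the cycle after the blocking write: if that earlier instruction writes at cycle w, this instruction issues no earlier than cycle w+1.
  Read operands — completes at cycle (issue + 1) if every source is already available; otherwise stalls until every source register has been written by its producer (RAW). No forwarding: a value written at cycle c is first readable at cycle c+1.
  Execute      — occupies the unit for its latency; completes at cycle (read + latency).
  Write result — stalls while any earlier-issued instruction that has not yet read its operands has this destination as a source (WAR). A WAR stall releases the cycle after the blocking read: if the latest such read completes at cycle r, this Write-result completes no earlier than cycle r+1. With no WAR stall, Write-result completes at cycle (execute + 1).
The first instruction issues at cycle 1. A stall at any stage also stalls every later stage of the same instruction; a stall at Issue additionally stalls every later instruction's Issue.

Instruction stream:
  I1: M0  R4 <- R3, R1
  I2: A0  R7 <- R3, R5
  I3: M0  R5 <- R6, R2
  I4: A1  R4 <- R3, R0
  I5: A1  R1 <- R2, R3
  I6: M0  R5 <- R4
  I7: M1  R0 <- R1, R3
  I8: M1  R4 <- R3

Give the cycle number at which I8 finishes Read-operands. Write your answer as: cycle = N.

cycle = 28

I1: IS=1 RO=2 EX=7 WR=8
I2: IS=2 RO=3 EX=4 WR=5
I3: IS=9 RO=10 EX=15 WR=16  [struct: M0 busy until I1 writes@8]
I4: IS=10 RO=11 EX=13 WR=14
I5: IS=15 RO=16 EX=18 WR=19  [struct: A1 busy until I4 writes@14]
I6: IS=17 RO=18 EX=23 WR=24  [struct: M0 busy until I3 writes@16]
I7: IS=18 RO=20 EX=25 WR=26  [RAW R1: wait I5 write@19]
I8: IS=27 RO=28 EX=33 WR=34  [struct: M1 busy until I7 writes@26]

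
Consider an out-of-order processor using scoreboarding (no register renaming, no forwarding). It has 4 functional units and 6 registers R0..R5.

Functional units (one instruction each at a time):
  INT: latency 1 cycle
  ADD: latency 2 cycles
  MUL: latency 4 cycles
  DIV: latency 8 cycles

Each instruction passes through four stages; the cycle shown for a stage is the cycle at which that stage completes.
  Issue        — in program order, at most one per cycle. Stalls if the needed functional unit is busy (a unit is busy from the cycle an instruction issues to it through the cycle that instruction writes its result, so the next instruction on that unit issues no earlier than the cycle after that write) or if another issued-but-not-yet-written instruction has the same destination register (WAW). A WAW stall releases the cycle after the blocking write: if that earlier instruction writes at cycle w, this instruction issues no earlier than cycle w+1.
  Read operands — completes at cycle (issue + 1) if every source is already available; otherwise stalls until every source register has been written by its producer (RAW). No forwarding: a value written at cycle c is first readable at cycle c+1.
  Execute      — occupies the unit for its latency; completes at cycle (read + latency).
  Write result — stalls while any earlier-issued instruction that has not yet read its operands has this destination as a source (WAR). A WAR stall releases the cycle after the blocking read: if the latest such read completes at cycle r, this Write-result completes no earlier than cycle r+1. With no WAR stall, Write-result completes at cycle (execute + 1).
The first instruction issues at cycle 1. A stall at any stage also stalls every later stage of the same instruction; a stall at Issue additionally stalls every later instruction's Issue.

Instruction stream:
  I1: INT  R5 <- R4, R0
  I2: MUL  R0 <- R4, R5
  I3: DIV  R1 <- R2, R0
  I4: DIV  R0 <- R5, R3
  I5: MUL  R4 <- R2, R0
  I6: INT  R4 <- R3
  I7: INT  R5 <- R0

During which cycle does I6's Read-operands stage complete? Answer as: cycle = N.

cycle = 39

  I1 | 1 | 2 | 3 | 4
  I2 | 2 | 5 | 9 | 10   RAW R5: wait I1 write@4
  I3 | 3 | 11 | 19 | 20   RAW R0: wait I2 write@10
  I4 | 21 | 22 | 30 | 31   struct: DIV busy until I3 writes@20
  I5 | 22 | 32 | 36 | 37   RAW R0: wait I4 write@31
  I6 | 38 | 39 | 40 | 41   WAW R4: wait I5 write@37
  I7 | 42 | 43 | 44 | 45   struct: INT busy until I6 writes@41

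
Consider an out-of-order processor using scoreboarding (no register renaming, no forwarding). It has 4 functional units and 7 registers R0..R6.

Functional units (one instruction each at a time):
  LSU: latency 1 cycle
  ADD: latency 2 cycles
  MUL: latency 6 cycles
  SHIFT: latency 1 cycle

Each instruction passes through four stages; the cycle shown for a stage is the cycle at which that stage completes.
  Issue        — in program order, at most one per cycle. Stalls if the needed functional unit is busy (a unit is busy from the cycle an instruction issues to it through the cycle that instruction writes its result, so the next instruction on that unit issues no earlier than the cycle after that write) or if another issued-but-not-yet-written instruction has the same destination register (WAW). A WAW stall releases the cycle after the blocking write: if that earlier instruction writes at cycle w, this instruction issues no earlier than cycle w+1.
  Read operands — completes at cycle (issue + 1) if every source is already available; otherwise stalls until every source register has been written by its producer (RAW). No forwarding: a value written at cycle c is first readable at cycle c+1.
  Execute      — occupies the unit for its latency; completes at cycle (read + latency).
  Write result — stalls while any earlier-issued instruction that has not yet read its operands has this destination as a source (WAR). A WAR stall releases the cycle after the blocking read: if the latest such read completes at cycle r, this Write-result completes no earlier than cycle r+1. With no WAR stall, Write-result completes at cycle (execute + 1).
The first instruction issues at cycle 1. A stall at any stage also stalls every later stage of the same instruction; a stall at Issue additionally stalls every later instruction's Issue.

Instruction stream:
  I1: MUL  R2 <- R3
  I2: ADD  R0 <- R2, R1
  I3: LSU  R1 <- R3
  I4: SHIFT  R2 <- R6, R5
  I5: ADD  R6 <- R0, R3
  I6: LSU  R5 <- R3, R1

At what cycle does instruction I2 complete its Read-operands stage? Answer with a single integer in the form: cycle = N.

I1  is:1  ro:2  ex:8  wr:9
I2  is:2  ro:10  ex:12  wr:13  — RAW R2: wait I1 write@9
I3  is:3  ro:4  ex:5  wr:11  — WAR R1: wait I2 read@10
I4  is:10  ro:11  ex:12  wr:13  — WAW R2: wait I1 write@9
I5  is:14  ro:15  ex:17  wr:18  — struct: ADD busy until I2 writes@13
I6  is:15  ro:16  ex:17  wr:18

cycle = 10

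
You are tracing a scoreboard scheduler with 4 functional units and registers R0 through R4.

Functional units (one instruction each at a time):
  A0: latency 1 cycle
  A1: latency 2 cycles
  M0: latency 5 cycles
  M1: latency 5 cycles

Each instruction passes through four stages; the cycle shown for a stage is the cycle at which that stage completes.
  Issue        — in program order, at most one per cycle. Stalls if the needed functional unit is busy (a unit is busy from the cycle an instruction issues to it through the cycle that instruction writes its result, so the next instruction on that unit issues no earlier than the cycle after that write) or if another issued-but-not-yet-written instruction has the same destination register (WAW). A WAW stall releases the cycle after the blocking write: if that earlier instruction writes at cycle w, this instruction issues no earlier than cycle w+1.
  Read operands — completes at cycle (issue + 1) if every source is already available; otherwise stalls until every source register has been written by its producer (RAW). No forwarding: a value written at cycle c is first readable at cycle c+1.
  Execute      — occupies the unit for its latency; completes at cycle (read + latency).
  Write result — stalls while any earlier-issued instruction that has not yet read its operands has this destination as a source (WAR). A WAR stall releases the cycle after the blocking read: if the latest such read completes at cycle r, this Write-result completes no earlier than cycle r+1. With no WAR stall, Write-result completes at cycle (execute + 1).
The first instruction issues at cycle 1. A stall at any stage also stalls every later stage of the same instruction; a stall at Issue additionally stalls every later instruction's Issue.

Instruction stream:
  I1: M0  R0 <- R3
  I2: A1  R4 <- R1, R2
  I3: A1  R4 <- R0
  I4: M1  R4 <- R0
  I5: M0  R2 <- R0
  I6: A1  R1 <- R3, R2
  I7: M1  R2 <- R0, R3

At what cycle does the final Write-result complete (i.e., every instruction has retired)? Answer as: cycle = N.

cycle = 29

t=1  issue I1 (M0)
t=2  I1 read-ops | issue I2 (A1)
t=3  I2 read-ops
t=5  I2 finished on A1
t=6  I2→R4
t=7  I1 finished on M0 | issue I3 (A1)
t=8  I1→R0
t=9  I3 read-ops
t=11  I3 finished on A1
t=12  I3→R4
t=13  issue I4 (M1)
t=14  I4 read-ops | issue I5 (M0)
t=15  I5 read-ops | issue I6 (A1)
t=19  I4 finished on M1
t=20  I4→R4 | I5 finished on M0
t=21  I5→R2
t=22  I6 read-ops | issue I7 (M1)
t=23  I7 read-ops
t=24  I6 finished on A1
t=25  I6→R1
t=28  I7 finished on M1
t=29  I7→R2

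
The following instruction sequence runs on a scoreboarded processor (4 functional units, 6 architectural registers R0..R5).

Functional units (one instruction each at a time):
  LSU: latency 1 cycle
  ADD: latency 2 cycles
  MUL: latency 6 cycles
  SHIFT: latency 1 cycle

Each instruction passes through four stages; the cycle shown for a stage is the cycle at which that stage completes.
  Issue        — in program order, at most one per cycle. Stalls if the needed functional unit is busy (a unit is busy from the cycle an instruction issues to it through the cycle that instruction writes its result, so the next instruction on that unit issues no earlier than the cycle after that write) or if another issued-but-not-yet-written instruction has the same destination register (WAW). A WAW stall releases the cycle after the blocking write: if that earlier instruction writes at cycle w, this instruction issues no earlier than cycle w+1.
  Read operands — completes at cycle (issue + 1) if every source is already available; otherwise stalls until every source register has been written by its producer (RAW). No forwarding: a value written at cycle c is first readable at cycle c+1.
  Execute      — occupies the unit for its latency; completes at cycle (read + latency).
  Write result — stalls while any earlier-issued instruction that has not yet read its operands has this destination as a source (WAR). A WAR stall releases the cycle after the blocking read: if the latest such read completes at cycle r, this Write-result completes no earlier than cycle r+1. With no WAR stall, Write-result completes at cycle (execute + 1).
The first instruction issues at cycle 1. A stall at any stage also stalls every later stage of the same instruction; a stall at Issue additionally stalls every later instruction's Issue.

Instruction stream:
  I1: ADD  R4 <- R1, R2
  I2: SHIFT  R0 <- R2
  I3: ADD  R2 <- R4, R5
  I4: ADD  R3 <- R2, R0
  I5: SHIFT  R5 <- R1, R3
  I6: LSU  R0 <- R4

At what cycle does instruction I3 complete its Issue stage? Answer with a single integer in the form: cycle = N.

[1] issue I1 (ADD)
[2] I1 read-ops; issue I2 (SHIFT)
[3] I2 read-ops
[4] I1 finished on ADD; I2 finished on SHIFT
[5] I1→R4; I2→R0
[6] issue I3 (ADD)
[7] I3 read-ops
[9] I3 finished on ADD
[10] I3→R2
[11] issue I4 (ADD)
[12] I4 read-ops; issue I5 (SHIFT)
[13] issue I6 (LSU)
[14] I4 finished on ADD; I6 read-ops
[15] I4→R3; I6 finished on LSU
[16] I5 read-ops; I6→R0
[17] I5 finished on SHIFT
[18] I5→R5

cycle = 6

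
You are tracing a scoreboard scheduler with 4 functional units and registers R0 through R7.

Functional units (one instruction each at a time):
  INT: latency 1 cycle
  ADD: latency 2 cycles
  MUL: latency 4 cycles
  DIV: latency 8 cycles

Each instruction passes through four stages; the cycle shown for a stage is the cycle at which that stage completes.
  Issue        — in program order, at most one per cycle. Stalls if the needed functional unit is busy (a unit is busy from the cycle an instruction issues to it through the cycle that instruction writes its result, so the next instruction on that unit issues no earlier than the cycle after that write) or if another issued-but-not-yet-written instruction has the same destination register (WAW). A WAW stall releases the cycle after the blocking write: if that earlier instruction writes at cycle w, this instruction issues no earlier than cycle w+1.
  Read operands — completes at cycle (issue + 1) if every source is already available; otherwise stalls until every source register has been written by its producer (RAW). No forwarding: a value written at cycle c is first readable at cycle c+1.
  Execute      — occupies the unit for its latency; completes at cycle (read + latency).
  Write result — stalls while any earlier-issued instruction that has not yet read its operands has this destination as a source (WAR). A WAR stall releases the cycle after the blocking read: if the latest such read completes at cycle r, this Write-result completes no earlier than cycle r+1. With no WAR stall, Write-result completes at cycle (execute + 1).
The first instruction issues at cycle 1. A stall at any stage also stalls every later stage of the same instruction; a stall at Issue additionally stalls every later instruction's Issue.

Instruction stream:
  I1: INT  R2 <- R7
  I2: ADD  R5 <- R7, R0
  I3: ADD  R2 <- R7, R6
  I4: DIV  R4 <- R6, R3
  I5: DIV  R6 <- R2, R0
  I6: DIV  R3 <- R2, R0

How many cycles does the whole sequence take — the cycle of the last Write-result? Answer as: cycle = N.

  I1 | 1 | 2 | 3 | 4
  I2 | 2 | 3 | 5 | 6
  I3 | 7 | 8 | 10 | 11   struct: ADD busy until I2 writes@6
  I4 | 8 | 9 | 17 | 18
  I5 | 19 | 20 | 28 | 29   struct: DIV busy until I4 writes@18
  I6 | 30 | 31 | 39 | 40   struct: DIV busy until I5 writes@29

cycle = 40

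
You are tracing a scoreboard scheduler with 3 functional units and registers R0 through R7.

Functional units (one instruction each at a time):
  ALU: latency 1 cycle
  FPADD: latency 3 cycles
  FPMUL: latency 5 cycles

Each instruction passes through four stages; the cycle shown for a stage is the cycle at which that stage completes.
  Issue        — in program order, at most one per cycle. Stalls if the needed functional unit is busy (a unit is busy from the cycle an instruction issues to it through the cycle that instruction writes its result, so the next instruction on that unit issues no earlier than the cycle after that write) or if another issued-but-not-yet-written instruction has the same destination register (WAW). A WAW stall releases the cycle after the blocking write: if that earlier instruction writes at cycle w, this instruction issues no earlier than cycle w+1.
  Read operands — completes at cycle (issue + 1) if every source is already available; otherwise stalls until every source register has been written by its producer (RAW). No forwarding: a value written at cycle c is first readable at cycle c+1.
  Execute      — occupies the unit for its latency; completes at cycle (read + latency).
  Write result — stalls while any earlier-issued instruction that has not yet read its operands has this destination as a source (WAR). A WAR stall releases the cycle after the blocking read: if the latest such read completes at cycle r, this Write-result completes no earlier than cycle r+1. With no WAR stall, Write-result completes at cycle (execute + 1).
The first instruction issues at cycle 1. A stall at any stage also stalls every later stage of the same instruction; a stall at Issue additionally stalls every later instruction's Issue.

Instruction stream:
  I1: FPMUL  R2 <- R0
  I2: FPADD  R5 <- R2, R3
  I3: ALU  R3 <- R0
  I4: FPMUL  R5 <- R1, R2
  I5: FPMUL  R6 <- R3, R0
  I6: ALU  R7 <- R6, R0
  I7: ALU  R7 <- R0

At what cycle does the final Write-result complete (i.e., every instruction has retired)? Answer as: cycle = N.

[1] issue I1 (FPMUL)
[2] I1 read-ops · issue I2 (FPADD)
[3] issue I3 (ALU)
[4] I3 read-ops
[5] I3 finished on ALU
[7] I1 finished on FPMUL
[8] I1→R2
[9] I2 read-ops
[10] I3→R3
[12] I2 finished on FPADD
[13] I2→R5
[14] issue I4 (FPMUL)
[15] I4 read-ops
[20] I4 finished on FPMUL
[21] I4→R5
[22] issue I5 (FPMUL)
[23] I5 read-ops · issue I6 (ALU)
[28] I5 finished on FPMUL
[29] I5→R6
[30] I6 read-ops
[31] I6 finished on ALU
[32] I6→R7
[33] issue I7 (ALU)
[34] I7 read-ops
[35] I7 finished on ALU
[36] I7→R7

cycle = 36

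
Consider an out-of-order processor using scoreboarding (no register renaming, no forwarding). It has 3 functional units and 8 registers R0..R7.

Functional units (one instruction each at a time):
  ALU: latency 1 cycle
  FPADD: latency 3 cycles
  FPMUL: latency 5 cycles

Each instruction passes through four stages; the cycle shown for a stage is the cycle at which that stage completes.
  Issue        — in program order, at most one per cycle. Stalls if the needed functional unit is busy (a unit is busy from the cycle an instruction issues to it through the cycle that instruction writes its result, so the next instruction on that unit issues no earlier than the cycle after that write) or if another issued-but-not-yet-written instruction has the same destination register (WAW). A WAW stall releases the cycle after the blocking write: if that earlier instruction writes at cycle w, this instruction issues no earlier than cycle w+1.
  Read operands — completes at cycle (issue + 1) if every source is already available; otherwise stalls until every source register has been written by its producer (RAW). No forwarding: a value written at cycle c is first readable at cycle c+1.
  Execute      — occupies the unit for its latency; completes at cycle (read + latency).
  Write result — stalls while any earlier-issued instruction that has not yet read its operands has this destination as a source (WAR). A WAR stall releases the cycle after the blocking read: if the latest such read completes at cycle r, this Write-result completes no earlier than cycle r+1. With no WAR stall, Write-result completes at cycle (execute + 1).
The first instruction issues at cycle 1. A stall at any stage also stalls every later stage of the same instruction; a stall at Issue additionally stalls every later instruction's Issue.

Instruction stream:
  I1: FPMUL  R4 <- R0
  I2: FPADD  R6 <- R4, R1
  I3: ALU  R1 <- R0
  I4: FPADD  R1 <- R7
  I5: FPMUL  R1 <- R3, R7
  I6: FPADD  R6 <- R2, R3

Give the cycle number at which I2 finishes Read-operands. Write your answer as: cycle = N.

  I1 | 1 | 2 | 7 | 8
  I2 | 2 | 9 | 12 | 13   RAW R4: wait I1 write@8
  I3 | 3 | 4 | 5 | 10   WAR R1: wait I2 read@9
  I4 | 14 | 15 | 18 | 19   struct: FPADD busy until I2 writes@13
  I5 | 20 | 21 | 26 | 27   WAW R1: wait I4 write@19
  I6 | 21 | 22 | 25 | 26

cycle = 9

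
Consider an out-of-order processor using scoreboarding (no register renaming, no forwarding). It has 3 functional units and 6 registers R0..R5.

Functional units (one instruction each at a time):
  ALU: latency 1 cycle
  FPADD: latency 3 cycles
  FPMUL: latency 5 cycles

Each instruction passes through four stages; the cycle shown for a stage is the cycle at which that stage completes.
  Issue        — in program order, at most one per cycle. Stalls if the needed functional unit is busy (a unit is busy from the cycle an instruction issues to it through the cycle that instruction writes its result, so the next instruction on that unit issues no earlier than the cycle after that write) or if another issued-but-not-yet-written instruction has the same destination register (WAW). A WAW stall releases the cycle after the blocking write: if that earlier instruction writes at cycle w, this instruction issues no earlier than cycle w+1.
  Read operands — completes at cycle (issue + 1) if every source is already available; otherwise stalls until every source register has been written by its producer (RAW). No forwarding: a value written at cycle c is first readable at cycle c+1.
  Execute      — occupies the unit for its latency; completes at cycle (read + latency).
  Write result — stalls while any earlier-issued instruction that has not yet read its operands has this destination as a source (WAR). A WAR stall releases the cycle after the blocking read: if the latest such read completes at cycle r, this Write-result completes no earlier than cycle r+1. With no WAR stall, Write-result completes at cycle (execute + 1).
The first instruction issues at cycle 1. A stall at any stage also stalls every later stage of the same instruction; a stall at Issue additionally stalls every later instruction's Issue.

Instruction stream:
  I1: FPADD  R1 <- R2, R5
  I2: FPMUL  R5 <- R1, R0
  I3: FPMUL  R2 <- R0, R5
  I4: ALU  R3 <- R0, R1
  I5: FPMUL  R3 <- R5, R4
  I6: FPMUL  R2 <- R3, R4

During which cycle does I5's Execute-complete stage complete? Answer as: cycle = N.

cycle = 28

I1 -> (1, 2, 5, 6)
I2 -> (2, 7, 12, 13)  // RAW R1: wait I1 write@6
I3 -> (14, 15, 20, 21)  // struct: FPMUL busy until I2 writes@13
I4 -> (15, 16, 17, 18)
I5 -> (22, 23, 28, 29)  // struct: FPMUL busy until I3 writes@21
I6 -> (30, 31, 36, 37)  // struct: FPMUL busy until I5 writes@29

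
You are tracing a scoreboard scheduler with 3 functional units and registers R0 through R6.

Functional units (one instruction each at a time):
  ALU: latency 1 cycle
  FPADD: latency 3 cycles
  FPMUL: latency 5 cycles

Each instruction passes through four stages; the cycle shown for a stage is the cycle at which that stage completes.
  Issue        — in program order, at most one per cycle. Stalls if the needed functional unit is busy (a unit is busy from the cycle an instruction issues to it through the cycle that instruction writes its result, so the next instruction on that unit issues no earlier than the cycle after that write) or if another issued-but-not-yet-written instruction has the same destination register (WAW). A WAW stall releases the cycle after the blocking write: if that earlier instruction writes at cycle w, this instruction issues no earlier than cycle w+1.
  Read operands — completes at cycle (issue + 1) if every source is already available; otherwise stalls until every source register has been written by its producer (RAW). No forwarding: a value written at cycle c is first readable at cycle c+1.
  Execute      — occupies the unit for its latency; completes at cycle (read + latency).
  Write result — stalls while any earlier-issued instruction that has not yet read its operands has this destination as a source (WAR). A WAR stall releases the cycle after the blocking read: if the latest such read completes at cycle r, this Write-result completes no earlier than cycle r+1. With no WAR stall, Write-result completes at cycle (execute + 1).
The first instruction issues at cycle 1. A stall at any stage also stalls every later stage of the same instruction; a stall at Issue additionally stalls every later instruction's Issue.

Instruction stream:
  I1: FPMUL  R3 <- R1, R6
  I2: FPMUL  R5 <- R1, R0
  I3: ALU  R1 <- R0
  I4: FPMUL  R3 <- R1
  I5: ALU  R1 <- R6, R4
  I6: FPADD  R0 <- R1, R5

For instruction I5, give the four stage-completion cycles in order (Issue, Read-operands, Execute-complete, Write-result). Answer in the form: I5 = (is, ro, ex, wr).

c1: I1 dispatched to FPMUL
c2: I1 operands ready
c7: I1 complete
c8: R3←I1
c9: I2 dispatched to FPMUL
c10: I2 operands ready · I3 dispatched to ALU
c11: I3 operands ready
c12: I3 complete
c13: R1←I3
c15: I2 complete
c16: R5←I2
c17: I4 dispatched to FPMUL
c18: I4 operands ready · I5 dispatched to ALU
c19: I5 operands ready · I6 dispatched to FPADD
c20: I5 complete
c21: R1←I5
c22: I6 operands ready
c23: I4 complete
c24: R3←I4
c25: I6 complete
c26: R0←I6

I5 = (18, 19, 20, 21)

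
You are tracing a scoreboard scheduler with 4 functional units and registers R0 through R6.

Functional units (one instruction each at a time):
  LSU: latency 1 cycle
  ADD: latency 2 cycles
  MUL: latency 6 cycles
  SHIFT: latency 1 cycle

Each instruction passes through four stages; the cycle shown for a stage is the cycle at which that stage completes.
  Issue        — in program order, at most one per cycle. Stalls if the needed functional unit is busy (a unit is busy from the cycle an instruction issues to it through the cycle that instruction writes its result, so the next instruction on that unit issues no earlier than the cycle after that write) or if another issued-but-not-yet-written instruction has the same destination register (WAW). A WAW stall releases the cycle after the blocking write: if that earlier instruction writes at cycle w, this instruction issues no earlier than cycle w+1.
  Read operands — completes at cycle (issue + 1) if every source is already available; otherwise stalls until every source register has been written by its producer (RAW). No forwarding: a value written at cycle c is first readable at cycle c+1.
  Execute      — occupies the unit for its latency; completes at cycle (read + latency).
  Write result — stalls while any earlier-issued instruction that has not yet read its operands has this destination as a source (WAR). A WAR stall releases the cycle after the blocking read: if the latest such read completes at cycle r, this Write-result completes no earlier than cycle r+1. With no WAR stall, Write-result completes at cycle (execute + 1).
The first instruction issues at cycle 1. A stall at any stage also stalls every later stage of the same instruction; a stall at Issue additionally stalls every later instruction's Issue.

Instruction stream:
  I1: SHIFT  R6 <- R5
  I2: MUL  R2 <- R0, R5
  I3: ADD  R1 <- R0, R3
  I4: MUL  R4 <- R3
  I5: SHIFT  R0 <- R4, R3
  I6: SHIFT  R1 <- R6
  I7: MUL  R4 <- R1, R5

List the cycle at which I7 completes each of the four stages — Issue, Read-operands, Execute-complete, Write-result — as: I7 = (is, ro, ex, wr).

I7 = (24, 27, 33, 34)

I1: IS=1 RO=2 EX=3 WR=4
I2: IS=2 RO=3 EX=9 WR=10
I3: IS=3 RO=4 EX=6 WR=7
I4: IS=11 RO=12 EX=18 WR=19  [struct: MUL busy until I2 writes@10]
I5: IS=12 RO=20 EX=21 WR=22  [RAW R4: wait I4 write@19]
I6: IS=23 RO=24 EX=25 WR=26  [struct: SHIFT busy until I5 writes@22]
I7: IS=24 RO=27 EX=33 WR=34  [RAW R1: wait I6 write@26]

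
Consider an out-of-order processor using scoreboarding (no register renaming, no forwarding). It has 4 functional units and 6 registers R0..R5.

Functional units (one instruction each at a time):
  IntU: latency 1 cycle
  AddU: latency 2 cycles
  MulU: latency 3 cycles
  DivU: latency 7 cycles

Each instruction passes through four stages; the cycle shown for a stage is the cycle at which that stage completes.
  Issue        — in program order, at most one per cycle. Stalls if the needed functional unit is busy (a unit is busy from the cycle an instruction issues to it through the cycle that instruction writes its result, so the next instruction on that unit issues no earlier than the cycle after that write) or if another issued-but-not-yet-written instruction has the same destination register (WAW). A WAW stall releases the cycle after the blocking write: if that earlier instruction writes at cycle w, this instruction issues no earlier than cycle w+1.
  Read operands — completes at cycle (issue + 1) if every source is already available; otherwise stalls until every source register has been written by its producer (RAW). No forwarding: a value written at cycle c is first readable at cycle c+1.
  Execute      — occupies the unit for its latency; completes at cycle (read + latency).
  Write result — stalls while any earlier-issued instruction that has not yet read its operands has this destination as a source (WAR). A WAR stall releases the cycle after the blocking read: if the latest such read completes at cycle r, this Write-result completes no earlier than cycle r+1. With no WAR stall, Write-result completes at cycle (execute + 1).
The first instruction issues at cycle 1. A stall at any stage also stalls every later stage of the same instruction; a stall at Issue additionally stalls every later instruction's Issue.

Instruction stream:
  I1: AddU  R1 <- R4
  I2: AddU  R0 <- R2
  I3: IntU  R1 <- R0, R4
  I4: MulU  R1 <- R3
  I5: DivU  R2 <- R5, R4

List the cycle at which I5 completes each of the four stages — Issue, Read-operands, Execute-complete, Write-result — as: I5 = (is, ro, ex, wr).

t=1  issue I1 (AddU)
t=2  I1 read-ops
t=4  I1 finished on AddU
t=5  I1→R1
t=6  issue I2 (AddU)
t=7  I2 read-ops | issue I3 (IntU)
t=9  I2 finished on AddU
t=10  I2→R0
t=11  I3 read-ops
t=12  I3 finished on IntU
t=13  I3→R1
t=14  issue I4 (MulU)
t=15  I4 read-ops | issue I5 (DivU)
t=16  I5 read-ops
t=18  I4 finished on MulU
t=19  I4→R1
t=23  I5 finished on DivU
t=24  I5→R2

I5 = (15, 16, 23, 24)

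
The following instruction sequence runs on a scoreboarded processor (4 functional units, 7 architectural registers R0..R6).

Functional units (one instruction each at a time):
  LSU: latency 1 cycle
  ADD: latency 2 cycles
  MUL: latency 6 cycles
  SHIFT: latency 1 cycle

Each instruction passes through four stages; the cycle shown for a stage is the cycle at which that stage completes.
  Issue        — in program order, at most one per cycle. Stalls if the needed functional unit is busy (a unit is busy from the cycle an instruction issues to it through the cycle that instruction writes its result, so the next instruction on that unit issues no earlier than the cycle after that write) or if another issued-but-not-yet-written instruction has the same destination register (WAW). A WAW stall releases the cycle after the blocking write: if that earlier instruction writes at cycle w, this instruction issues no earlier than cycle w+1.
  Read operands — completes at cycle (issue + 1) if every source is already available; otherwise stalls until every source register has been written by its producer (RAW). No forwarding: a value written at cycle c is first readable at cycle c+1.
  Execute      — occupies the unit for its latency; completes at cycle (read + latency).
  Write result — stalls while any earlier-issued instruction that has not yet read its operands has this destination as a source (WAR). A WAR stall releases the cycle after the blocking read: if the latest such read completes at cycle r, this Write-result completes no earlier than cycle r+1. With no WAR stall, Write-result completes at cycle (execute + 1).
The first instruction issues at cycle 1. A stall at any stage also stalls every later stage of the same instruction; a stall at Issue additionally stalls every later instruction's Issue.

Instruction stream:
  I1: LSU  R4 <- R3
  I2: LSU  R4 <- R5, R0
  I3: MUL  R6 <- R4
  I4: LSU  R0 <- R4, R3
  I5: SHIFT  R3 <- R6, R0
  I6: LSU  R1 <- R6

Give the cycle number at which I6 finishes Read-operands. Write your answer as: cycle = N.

cycle = 17

cycle 1: issue I1 (LSU)
cycle 2: I1 read-ops
cycle 3: I1 finished on LSU
cycle 4: I1→R4
cycle 5: issue I2 (LSU)
cycle 6: I2 read-ops · issue I3 (MUL)
cycle 7: I2 finished on LSU
cycle 8: I2→R4
cycle 9: I3 read-ops · issue I4 (LSU)
cycle 10: I4 read-ops · issue I5 (SHIFT)
cycle 11: I4 finished on LSU
cycle 12: I4→R0
cycle 13: issue I6 (LSU)
cycle 15: I3 finished on MUL
cycle 16: I3→R6
cycle 17: I5 read-ops · I6 read-ops
cycle 18: I5 finished on SHIFT · I6 finished on LSU
cycle 19: I5→R3 · I6→R1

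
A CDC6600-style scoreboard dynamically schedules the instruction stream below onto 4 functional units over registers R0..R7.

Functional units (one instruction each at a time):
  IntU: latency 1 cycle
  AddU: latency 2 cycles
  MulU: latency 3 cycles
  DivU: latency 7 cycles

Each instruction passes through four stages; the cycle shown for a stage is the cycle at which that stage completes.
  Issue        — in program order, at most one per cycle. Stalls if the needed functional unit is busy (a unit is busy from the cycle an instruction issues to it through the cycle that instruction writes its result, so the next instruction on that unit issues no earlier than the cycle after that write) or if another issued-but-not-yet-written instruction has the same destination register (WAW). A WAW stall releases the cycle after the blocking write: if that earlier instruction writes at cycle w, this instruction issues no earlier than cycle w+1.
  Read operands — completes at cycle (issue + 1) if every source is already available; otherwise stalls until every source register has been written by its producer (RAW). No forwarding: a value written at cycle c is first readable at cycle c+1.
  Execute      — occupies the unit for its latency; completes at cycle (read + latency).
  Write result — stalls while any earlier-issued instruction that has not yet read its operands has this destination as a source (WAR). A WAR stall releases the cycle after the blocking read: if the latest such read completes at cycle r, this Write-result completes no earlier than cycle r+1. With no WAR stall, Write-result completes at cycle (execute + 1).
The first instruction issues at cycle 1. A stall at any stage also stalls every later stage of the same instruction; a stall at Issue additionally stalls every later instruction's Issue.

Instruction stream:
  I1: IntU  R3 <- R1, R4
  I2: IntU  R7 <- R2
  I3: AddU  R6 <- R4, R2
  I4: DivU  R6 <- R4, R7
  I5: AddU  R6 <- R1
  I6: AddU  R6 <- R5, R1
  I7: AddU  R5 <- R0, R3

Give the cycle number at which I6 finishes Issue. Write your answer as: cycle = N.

cycle = 26

[1] I1 issues→IntU
[2] I1 reads
[3] I1 exec-done
[4] I1 writes R3
[5] I2 issues→IntU
[6] I2 reads; I3 issues→AddU
[7] I2 exec-done; I3 reads
[8] I2 writes R7
[9] I3 exec-done
[10] I3 writes R6
[11] I4 issues→DivU
[12] I4 reads
[19] I4 exec-done
[20] I4 writes R6
[21] I5 issues→AddU
[22] I5 reads
[24] I5 exec-done
[25] I5 writes R6
[26] I6 issues→AddU
[27] I6 reads
[29] I6 exec-done
[30] I6 writes R6
[31] I7 issues→AddU
[32] I7 reads
[34] I7 exec-done
[35] I7 writes R5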